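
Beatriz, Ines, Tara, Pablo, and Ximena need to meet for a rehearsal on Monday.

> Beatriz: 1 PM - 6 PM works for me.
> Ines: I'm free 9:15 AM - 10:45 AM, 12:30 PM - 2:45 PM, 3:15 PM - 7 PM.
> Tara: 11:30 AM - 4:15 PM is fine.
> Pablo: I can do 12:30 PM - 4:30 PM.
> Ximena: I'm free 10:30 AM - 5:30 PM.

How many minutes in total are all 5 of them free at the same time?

165

Beatriz ∩ Ines: 13:00-14:45, 15:15-18:00.
Beatriz ∩ Ines ∩ Tara: 13:00-14:45, 15:15-16:15.
Beatriz ∩ Ines ∩ Tara ∩ Pablo: 13:00-14:45, 15:15-16:15.
Beatriz ∩ Ines ∩ Tara ∩ Pablo ∩ Ximena: 13:00-14:45, 15:15-16:15.
Summing the common windows: 105 + 60 = 165 minutes.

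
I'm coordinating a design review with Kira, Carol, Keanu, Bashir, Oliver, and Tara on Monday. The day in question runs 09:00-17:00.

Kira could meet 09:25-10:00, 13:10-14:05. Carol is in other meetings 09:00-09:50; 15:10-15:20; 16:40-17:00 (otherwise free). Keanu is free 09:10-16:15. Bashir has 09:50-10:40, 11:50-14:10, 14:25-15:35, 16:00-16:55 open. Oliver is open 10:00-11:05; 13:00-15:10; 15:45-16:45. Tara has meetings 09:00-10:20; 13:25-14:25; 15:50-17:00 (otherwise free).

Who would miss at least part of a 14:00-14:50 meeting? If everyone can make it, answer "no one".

Bashir, Kira, Tara

Kira free: 09:25-10:00, 13:10-14:05.
Carol free: 09:50-15:10, 15:20-16:40 (invert busy blocks within the working day).
Keanu free: 09:10-16:15.
Bashir free: 09:50-10:40, 11:50-14:10, 14:25-15:35, 16:00-16:55.
Oliver free: 10:00-11:05, 13:00-15:10, 15:45-16:45.
Tara free: 10:20-13:25, 14:25-15:50 (invert busy blocks within the working day).
Kira: not fully free for 14:00-14:50. Carol: free for 14:00-14:50. Keanu: free for 14:00-14:50. Bashir: not fully free for 14:00-14:50. Oliver: free for 14:00-14:50. Tara: not fully free for 14:00-14:50.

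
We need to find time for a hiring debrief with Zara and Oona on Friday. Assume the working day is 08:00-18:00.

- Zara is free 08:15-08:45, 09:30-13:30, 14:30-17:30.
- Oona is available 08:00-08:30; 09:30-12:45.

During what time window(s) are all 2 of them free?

08:15-08:30, 09:30-12:45

Zara ∩ Oona: 08:15-08:30, 09:30-12:45.
So the common availability across everyone is 08:15-08:30, 09:30-12:45.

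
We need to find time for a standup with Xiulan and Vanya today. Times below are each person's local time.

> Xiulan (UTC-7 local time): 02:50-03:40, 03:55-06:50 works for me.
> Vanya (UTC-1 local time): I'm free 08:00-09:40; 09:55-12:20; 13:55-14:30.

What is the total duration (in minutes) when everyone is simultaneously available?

195

Xiulan in UTC: 09:50-10:40, 10:55-13:50 (add 7h to convert from UTC-7).
Vanya in UTC: 09:00-10:40, 10:55-13:20, 14:55-15:30 (add 1h to convert from UTC-1).
Xiulan ∩ Vanya: 09:50-10:40, 10:55-13:20.
Summing the common windows: 50 + 145 = 195 minutes.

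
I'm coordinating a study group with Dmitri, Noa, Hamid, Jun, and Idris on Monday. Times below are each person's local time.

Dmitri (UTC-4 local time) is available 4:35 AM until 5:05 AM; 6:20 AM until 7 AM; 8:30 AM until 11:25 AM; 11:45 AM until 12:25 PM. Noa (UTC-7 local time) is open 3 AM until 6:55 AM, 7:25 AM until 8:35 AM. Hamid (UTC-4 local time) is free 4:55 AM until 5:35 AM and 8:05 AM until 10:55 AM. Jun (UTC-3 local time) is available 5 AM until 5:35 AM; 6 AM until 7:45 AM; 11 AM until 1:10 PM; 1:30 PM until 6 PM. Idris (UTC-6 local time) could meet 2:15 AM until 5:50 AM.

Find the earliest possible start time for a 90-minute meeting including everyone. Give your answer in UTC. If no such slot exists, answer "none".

none

Dmitri in UTC: 08:35-09:05, 10:20-11:00, 12:30-15:25, 15:45-16:25 (add 4h to convert from UTC-4).
Noa in UTC: 10:00-13:55, 14:25-15:35 (add 7h to convert from UTC-7).
Hamid in UTC: 08:55-09:35, 12:05-14:55 (add 4h to convert from UTC-4).
Jun in UTC: 08:00-08:35, 09:00-10:45, 14:00-16:10, 16:30-21:00 (add 3h to convert from UTC-3).
Idris in UTC: 08:15-11:50 (add 6h to convert from UTC-6).
Dmitri ∩ Noa: 10:20-11:00, 12:30-13:55, 14:25-15:25.
Dmitri ∩ Noa ∩ Hamid: 12:30-13:55, 14:25-14:55.
Dmitri ∩ Noa ∩ Hamid ∩ Jun: 14:25-14:55.
Dmitri ∩ Noa ∩ Hamid ∩ Jun ∩ Idris: ∅.
There is no time when everyone is free.
No common window is at least 90 minutes long.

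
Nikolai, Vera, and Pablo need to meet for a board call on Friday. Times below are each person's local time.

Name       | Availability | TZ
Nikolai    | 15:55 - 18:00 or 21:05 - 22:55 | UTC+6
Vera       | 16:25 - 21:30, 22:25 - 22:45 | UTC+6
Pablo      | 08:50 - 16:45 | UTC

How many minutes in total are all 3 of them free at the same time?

Nikolai in UTC: 09:55-12:00, 15:05-16:55 (subtract 6h to convert from UTC+6).
Vera in UTC: 10:25-15:30, 16:25-16:45 (subtract 6h to convert from UTC+6).
Pablo in UTC: 08:50-16:45.
Nikolai ∩ Vera: 10:25-12:00, 15:05-15:30, 16:25-16:45.
Nikolai ∩ Vera ∩ Pablo: 10:25-12:00, 15:05-15:30, 16:25-16:45.
Those are the intersection windows.
Summing the common windows: 95 + 25 + 20 = 140 minutes.

140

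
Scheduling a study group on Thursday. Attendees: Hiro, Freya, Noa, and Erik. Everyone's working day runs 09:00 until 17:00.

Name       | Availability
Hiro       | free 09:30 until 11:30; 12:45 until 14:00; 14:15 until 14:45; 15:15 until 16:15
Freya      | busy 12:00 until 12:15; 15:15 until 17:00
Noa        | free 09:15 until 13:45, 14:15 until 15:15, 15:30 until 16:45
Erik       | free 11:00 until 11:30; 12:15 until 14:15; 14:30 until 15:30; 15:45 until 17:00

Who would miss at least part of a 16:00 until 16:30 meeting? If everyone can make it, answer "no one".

Freya, Hiro

Hiro free: 09:30-11:30, 12:45-14:00, 14:15-14:45, 15:15-16:15.
Freya free: 09:00-12:00, 12:15-15:15 (invert busy blocks within the working day).
Noa free: 09:15-13:45, 14:15-15:15, 15:30-16:45.
Erik free: 11:00-11:30, 12:15-14:15, 14:30-15:30, 15:45-17:00.
Hiro: not fully free for 16:00-16:30. Freya: not fully free for 16:00-16:30. Noa: free for 16:00-16:30. Erik: free for 16:00-16:30.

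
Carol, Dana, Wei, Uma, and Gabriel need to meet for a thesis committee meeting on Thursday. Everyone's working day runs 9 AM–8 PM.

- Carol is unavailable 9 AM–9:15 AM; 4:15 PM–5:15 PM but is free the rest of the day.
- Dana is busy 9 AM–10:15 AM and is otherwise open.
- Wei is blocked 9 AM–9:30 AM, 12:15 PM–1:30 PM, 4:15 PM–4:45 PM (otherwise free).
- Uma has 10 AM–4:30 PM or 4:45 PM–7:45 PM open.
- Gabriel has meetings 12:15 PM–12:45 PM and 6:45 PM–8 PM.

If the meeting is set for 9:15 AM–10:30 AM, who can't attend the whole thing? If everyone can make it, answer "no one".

Carol free: 09:15-16:15, 17:15-20:00 (invert busy blocks within the working day).
Dana free: 10:15-20:00 (invert busy blocks within the working day).
Wei free: 09:30-12:15, 13:30-16:15, 16:45-20:00 (invert busy blocks within the working day).
Uma free: 10:00-16:30, 16:45-19:45.
Gabriel free: 09:00-12:15, 12:45-18:45 (invert busy blocks within the working day).
Carol: free for 09:15-10:30. Dana: not fully free for 09:15-10:30. Wei: not fully free for 09:15-10:30. Uma: not fully free for 09:15-10:30. Gabriel: free for 09:15-10:30.

Dana, Uma, Wei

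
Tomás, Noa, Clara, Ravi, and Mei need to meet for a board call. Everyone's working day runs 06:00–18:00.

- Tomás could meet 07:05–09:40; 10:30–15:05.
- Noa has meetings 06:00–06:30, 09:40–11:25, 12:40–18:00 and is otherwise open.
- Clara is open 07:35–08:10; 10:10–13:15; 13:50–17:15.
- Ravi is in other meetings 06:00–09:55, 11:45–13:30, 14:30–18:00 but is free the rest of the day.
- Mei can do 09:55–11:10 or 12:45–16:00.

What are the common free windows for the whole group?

none

Tomás free: 07:05-09:40, 10:30-15:05.
Noa free: 06:30-09:40, 11:25-12:40 (invert busy blocks within the working day).
Clara free: 07:35-08:10, 10:10-13:15, 13:50-17:15.
Ravi free: 09:55-11:45, 13:30-14:30 (invert busy blocks within the working day).
Mei free: 09:55-11:10, 12:45-16:00.
Tomás ∩ Noa: 07:05-09:40, 11:25-12:40.
Tomás ∩ Noa ∩ Clara: 07:35-08:10, 11:25-12:40.
Tomás ∩ Noa ∩ Clara ∩ Ravi: 11:25-11:45.
Tomás ∩ Noa ∩ Clara ∩ Ravi ∩ Mei: ∅.
There is no time when everyone is free.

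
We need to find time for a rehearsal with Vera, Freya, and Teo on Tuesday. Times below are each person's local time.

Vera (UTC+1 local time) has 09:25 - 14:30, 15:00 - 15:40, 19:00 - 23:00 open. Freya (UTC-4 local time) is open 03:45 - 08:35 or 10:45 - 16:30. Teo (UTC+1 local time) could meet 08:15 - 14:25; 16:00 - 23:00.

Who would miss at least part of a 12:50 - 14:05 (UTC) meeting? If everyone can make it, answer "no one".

Vera in UTC: 08:25-13:30, 14:00-14:40, 18:00-22:00 (subtract 1h to convert from UTC+1).
Freya in UTC: 07:45-12:35, 14:45-20:30 (add 4h to convert from UTC-4).
Teo in UTC: 07:15-13:25, 15:00-22:00 (subtract 1h to convert from UTC+1).
Vera: not fully free for 12:50-14:05. Freya: not fully free for 12:50-14:05. Teo: not fully free for 12:50-14:05.

Freya, Teo, Vera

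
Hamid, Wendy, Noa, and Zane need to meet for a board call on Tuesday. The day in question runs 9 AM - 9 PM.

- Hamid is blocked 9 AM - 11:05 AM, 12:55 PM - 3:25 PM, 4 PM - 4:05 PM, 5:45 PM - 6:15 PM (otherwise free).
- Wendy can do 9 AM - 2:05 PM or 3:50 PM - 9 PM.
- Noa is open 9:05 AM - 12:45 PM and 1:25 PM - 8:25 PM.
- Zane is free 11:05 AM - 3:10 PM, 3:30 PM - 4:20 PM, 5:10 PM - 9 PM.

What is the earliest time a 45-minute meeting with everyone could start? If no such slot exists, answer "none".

11:05

Hamid free: 11:05-12:55, 15:25-16:00, 16:05-17:45, 18:15-21:00 (invert busy blocks within the working day).
Wendy free: 09:00-14:05, 15:50-21:00.
Noa free: 09:05-12:45, 13:25-20:25.
Zane free: 11:05-15:10, 15:30-16:20, 17:10-21:00.
Hamid ∩ Wendy: 11:05-12:55, 15:50-16:00, 16:05-17:45, 18:15-21:00.
Hamid ∩ Wendy ∩ Noa: 11:05-12:45, 15:50-16:00, 16:05-17:45, 18:15-20:25.
Hamid ∩ Wendy ∩ Noa ∩ Zane: 11:05-12:45, 15:50-16:00, 16:05-16:20, 17:10-17:45, 18:15-20:25.
So the common availability across everyone is 11:05-12:45, 15:50-16:00, 16:05-16:20, 17:10-17:45, 18:15-20:25.
The first common window of at least 45 minutes is 11:05-12:45, so the earliest start is 11:05.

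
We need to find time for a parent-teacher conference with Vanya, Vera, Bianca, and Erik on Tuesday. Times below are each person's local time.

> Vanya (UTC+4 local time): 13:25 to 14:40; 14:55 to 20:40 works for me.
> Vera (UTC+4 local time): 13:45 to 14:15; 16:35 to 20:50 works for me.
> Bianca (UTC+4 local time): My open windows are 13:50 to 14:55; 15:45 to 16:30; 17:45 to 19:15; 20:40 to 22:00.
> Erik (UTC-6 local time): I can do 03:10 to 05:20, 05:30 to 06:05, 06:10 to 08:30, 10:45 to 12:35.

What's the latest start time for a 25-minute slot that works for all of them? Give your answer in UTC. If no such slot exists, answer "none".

14:05

Vanya in UTC: 09:25-10:40, 10:55-16:40 (subtract 4h to convert from UTC+4).
Vera in UTC: 09:45-10:15, 12:35-16:50 (subtract 4h to convert from UTC+4).
Bianca in UTC: 09:50-10:55, 11:45-12:30, 13:45-15:15, 16:40-18:00 (subtract 4h to convert from UTC+4).
Erik in UTC: 09:10-11:20, 11:30-12:05, 12:10-14:30, 16:45-18:35 (add 6h to convert from UTC-6).
Vanya ∩ Vera: 09:45-10:15, 12:35-16:40.
Vanya ∩ Vera ∩ Bianca: 09:50-10:15, 13:45-15:15.
Vanya ∩ Vera ∩ Bianca ∩ Erik: 09:50-10:15, 13:45-14:30.
So the common availability across everyone is 09:50-10:15, 13:45-14:30.
The last common window of at least 25 minutes is 13:45-14:30; a 25-minute meeting can start as late as 14:05 and still end by 14:30.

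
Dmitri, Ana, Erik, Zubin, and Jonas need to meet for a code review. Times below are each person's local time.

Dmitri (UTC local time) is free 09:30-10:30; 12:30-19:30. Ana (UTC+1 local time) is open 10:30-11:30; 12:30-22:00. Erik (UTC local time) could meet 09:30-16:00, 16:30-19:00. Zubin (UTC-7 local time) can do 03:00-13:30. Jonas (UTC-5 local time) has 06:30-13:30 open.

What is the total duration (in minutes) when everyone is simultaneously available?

330

Dmitri in UTC: 09:30-10:30, 12:30-19:30.
Ana in UTC: 09:30-10:30, 11:30-21:00 (subtract 1h to convert from UTC+1).
Erik in UTC: 09:30-16:00, 16:30-19:00.
Zubin in UTC: 10:00-20:30 (add 7h to convert from UTC-7).
Jonas in UTC: 11:30-18:30 (add 5h to convert from UTC-5).
Dmitri ∩ Ana: 09:30-10:30, 12:30-19:30.
Dmitri ∩ Ana ∩ Erik: 09:30-10:30, 12:30-16:00, 16:30-19:00.
Dmitri ∩ Ana ∩ Erik ∩ Zubin: 10:00-10:30, 12:30-16:00, 16:30-19:00.
Dmitri ∩ Ana ∩ Erik ∩ Zubin ∩ Jonas: 12:30-16:00, 16:30-18:30.
Summing the common windows: 210 + 120 = 330 minutes.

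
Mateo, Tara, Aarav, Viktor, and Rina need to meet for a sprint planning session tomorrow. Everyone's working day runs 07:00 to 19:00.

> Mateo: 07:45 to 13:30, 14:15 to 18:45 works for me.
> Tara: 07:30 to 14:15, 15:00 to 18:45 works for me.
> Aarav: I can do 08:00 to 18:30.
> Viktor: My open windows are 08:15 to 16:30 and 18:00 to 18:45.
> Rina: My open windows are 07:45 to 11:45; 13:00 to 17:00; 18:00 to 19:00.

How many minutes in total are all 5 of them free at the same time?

360

Mateo ∩ Tara: 07:45-13:30, 15:00-18:45.
Mateo ∩ Tara ∩ Aarav: 08:00-13:30, 15:00-18:30.
Mateo ∩ Tara ∩ Aarav ∩ Viktor: 08:15-13:30, 15:00-16:30, 18:00-18:30.
Mateo ∩ Tara ∩ Aarav ∩ Viktor ∩ Rina: 08:15-11:45, 13:00-13:30, 15:00-16:30, 18:00-18:30.
Summing the common windows: 210 + 30 + 90 + 30 = 360 minutes.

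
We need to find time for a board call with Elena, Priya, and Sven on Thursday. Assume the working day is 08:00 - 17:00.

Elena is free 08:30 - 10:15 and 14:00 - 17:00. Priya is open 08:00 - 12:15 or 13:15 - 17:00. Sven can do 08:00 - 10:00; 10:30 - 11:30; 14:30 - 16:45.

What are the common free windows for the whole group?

08:30-10:00, 14:30-16:45

Elena ∩ Priya: 08:30-10:15, 14:00-17:00.
Elena ∩ Priya ∩ Sven: 08:30-10:00, 14:30-16:45.
Those are the intersection windows.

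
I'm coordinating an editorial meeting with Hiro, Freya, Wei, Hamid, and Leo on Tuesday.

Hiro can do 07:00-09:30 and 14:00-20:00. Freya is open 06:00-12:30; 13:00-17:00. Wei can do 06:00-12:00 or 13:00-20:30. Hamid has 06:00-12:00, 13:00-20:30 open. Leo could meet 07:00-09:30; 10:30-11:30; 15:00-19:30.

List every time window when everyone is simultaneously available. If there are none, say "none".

Hiro ∩ Freya: 07:00-09:30, 14:00-17:00.
Hiro ∩ Freya ∩ Wei: 07:00-09:30, 14:00-17:00.
Hiro ∩ Freya ∩ Wei ∩ Hamid: 07:00-09:30, 14:00-17:00.
Hiro ∩ Freya ∩ Wei ∩ Hamid ∩ Leo: 07:00-09:30, 15:00-17:00.
Those are the intersection windows.

07:00-09:30, 15:00-17:00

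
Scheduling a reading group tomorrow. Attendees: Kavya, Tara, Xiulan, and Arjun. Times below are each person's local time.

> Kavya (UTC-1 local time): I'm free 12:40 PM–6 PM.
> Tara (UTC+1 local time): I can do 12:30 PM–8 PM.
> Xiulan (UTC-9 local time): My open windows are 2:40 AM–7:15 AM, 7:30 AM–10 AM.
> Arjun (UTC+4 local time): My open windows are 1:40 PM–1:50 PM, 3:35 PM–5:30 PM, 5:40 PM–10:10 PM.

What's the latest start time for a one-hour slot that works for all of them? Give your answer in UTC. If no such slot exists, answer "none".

Kavya in UTC: 13:40-19:00 (add 1h to convert from UTC-1).
Tara in UTC: 11:30-19:00 (subtract 1h to convert from UTC+1).
Xiulan in UTC: 11:40-16:15, 16:30-19:00 (add 9h to convert from UTC-9).
Arjun in UTC: 09:40-09:50, 11:35-13:30, 13:40-18:10 (subtract 4h to convert from UTC+4).
Kavya ∩ Tara: 13:40-19:00.
Kavya ∩ Tara ∩ Xiulan: 13:40-16:15, 16:30-19:00.
Kavya ∩ Tara ∩ Xiulan ∩ Arjun: 13:40-16:15, 16:30-18:10.
Those are the intersection windows.
The last common window of at least 60 minutes is 16:30-18:10; a 60-minute meeting can start as late as 17:10 and still end by 18:10.

17:10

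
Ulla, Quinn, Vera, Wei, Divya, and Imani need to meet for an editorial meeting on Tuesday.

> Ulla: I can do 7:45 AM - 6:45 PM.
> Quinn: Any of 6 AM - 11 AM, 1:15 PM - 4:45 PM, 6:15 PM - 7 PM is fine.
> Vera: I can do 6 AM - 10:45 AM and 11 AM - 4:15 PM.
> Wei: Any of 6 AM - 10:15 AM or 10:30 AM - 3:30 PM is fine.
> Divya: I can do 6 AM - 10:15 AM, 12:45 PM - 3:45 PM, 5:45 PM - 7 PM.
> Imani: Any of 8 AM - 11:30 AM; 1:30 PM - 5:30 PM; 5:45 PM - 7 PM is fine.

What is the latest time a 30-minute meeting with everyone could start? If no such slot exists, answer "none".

15:00

Ulla ∩ Quinn: 07:45-11:00, 13:15-16:45, 18:15-18:45.
Ulla ∩ Quinn ∩ Vera: 07:45-10:45, 13:15-16:15.
Ulla ∩ Quinn ∩ Vera ∩ Wei: 07:45-10:15, 10:30-10:45, 13:15-15:30.
Ulla ∩ Quinn ∩ Vera ∩ Wei ∩ Divya: 07:45-10:15, 13:15-15:30.
Ulla ∩ Quinn ∩ Vera ∩ Wei ∩ Divya ∩ Imani: 08:00-10:15, 13:30-15:30.
The last common window of at least 30 minutes is 13:30-15:30; a 30-minute meeting can start as late as 15:00 and still end by 15:30.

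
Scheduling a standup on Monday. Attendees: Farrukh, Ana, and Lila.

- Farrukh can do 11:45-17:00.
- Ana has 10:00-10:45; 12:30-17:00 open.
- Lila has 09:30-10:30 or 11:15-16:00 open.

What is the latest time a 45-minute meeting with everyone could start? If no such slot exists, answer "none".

Farrukh ∩ Ana: 12:30-17:00.
Farrukh ∩ Ana ∩ Lila: 12:30-16:00.
The last common window of at least 45 minutes is 12:30-16:00; a 45-minute meeting can start as late as 15:15 and still end by 16:00.

15:15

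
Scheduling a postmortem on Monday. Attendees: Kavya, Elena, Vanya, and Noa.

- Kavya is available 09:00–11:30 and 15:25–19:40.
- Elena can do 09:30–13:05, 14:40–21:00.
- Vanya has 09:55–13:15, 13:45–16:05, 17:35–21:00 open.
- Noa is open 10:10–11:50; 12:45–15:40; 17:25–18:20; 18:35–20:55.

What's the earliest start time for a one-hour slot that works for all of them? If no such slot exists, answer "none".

Kavya ∩ Elena: 09:30-11:30, 15:25-19:40.
Kavya ∩ Elena ∩ Vanya: 09:55-11:30, 15:25-16:05, 17:35-19:40.
Kavya ∩ Elena ∩ Vanya ∩ Noa: 10:10-11:30, 15:25-15:40, 17:35-18:20, 18:35-19:40.
Those are the intersection windows.
The first common window of at least 60 minutes is 10:10-11:30, so the earliest start is 10:10.

10:10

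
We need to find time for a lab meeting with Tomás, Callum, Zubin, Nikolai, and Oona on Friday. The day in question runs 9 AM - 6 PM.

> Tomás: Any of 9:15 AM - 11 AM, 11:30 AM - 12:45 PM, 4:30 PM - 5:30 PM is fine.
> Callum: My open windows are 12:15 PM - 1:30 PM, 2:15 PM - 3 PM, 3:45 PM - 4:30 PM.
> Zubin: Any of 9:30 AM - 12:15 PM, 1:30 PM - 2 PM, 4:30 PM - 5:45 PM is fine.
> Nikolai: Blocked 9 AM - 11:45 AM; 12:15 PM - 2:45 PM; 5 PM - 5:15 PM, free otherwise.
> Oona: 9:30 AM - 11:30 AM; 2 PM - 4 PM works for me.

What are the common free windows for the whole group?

Tomás free: 09:15-11:00, 11:30-12:45, 16:30-17:30.
Callum free: 12:15-13:30, 14:15-15:00, 15:45-16:30.
Zubin free: 09:30-12:15, 13:30-14:00, 16:30-17:45.
Nikolai free: 11:45-12:15, 14:45-17:00, 17:15-18:00 (invert busy blocks within the working day).
Oona free: 09:30-11:30, 14:00-16:00.
Tomás ∩ Callum: 12:15-12:45.
Tomás ∩ Callum ∩ Zubin: ∅.
Tomás ∩ Callum ∩ Zubin ∩ Nikolai: ∅.
Tomás ∩ Callum ∩ Zubin ∩ Nikolai ∩ Oona: ∅.
There is no time when everyone is free.

none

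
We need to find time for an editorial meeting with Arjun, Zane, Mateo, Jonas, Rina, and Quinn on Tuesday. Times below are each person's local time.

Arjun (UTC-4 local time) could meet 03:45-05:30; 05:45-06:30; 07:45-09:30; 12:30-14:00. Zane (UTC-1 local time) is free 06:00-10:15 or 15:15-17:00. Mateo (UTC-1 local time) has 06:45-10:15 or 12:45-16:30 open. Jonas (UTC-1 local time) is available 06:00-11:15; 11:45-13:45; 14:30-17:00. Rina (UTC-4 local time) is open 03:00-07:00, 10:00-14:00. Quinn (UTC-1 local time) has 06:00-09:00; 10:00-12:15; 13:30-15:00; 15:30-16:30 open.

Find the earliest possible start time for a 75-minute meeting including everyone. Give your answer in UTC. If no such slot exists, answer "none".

07:45

Arjun in UTC: 07:45-09:30, 09:45-10:30, 11:45-13:30, 16:30-18:00 (add 4h to convert from UTC-4).
Zane in UTC: 07:00-11:15, 16:15-18:00 (add 1h to convert from UTC-1).
Mateo in UTC: 07:45-11:15, 13:45-17:30 (add 1h to convert from UTC-1).
Jonas in UTC: 07:00-12:15, 12:45-14:45, 15:30-18:00 (add 1h to convert from UTC-1).
Rina in UTC: 07:00-11:00, 14:00-18:00 (add 4h to convert from UTC-4).
Quinn in UTC: 07:00-10:00, 11:00-13:15, 14:30-16:00, 16:30-17:30 (add 1h to convert from UTC-1).
Arjun ∩ Zane: 07:45-09:30, 09:45-10:30, 16:30-18:00.
Arjun ∩ Zane ∩ Mateo: 07:45-09:30, 09:45-10:30, 16:30-17:30.
Arjun ∩ Zane ∩ Mateo ∩ Jonas: 07:45-09:30, 09:45-10:30, 16:30-17:30.
Arjun ∩ Zane ∩ Mateo ∩ Jonas ∩ Rina: 07:45-09:30, 09:45-10:30, 16:30-17:30.
Arjun ∩ Zane ∩ Mateo ∩ Jonas ∩ Rina ∩ Quinn: 07:45-09:30, 09:45-10:00, 16:30-17:30.
The first common window of at least 75 minutes is 07:45-09:30, so the earliest start is 07:45.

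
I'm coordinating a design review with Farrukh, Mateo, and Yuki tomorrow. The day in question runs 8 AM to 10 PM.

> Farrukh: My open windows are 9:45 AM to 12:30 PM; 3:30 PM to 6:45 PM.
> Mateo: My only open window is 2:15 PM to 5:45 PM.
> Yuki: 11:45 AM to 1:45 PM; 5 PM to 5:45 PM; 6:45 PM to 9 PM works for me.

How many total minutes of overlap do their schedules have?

45

Farrukh ∩ Mateo: 15:30-17:45.
Farrukh ∩ Mateo ∩ Yuki: 17:00-17:45.
That's a single block of 45 minutes.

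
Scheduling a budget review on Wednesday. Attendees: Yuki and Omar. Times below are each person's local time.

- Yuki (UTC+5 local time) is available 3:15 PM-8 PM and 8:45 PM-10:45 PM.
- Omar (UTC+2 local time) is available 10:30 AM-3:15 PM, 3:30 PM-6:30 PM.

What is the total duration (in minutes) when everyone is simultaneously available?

Yuki in UTC: 10:15-15:00, 15:45-17:45 (subtract 5h to convert from UTC+5).
Omar in UTC: 08:30-13:15, 13:30-16:30 (subtract 2h to convert from UTC+2).
Yuki ∩ Omar: 10:15-13:15, 13:30-15:00, 15:45-16:30.
Summing the common windows: 180 + 90 + 45 = 315 minutes.

315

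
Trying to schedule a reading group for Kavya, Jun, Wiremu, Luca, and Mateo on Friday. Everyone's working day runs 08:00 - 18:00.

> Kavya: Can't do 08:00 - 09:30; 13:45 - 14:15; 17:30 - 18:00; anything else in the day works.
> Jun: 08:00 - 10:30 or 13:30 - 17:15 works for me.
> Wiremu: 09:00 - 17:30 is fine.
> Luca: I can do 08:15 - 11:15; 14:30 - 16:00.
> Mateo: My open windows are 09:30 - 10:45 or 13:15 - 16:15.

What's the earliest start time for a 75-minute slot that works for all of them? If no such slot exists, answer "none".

14:30

Kavya free: 09:30-13:45, 14:15-17:30 (invert busy blocks within the working day).
Jun free: 08:00-10:30, 13:30-17:15.
Wiremu free: 09:00-17:30.
Luca free: 08:15-11:15, 14:30-16:00.
Mateo free: 09:30-10:45, 13:15-16:15.
Kavya ∩ Jun: 09:30-10:30, 13:30-13:45, 14:15-17:15.
Kavya ∩ Jun ∩ Wiremu: 09:30-10:30, 13:30-13:45, 14:15-17:15.
Kavya ∩ Jun ∩ Wiremu ∩ Luca: 09:30-10:30, 14:30-16:00.
Kavya ∩ Jun ∩ Wiremu ∩ Luca ∩ Mateo: 09:30-10:30, 14:30-16:00.
The first common window of at least 75 minutes is 14:30-16:00, so the earliest start is 14:30.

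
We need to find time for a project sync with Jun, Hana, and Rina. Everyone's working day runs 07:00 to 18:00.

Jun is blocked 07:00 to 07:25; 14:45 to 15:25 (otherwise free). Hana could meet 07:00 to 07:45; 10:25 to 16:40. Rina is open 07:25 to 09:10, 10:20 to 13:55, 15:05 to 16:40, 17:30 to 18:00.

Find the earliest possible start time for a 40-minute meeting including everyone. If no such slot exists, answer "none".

Jun free: 07:25-14:45, 15:25-18:00 (invert busy blocks within the working day).
Hana free: 07:00-07:45, 10:25-16:40.
Rina free: 07:25-09:10, 10:20-13:55, 15:05-16:40, 17:30-18:00.
Jun ∩ Hana: 07:25-07:45, 10:25-14:45, 15:25-16:40.
Jun ∩ Hana ∩ Rina: 07:25-07:45, 10:25-13:55, 15:25-16:40.
Those are the intersection windows.
The first common window of at least 40 minutes is 10:25-13:55, so the earliest start is 10:25.

10:25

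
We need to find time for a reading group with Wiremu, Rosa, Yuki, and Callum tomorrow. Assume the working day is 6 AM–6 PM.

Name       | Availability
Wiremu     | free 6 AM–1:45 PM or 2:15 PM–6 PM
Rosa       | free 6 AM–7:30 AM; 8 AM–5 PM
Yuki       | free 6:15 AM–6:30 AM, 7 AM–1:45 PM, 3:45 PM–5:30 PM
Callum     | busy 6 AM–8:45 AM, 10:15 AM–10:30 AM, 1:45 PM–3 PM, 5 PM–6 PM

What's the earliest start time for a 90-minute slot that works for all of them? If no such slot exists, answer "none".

Wiremu free: 06:00-13:45, 14:15-18:00.
Rosa free: 06:00-07:30, 08:00-17:00.
Yuki free: 06:15-06:30, 07:00-13:45, 15:45-17:30.
Callum free: 08:45-10:15, 10:30-13:45, 15:00-17:00 (invert busy blocks within the working day).
Wiremu ∩ Rosa: 06:00-07:30, 08:00-13:45, 14:15-17:00.
Wiremu ∩ Rosa ∩ Yuki: 06:15-06:30, 07:00-07:30, 08:00-13:45, 15:45-17:00.
Wiremu ∩ Rosa ∩ Yuki ∩ Callum: 08:45-10:15, 10:30-13:45, 15:45-17:00.
Those are the intersection windows.
The first common window of at least 90 minutes is 08:45-10:15, so the earliest start is 08:45.

08:45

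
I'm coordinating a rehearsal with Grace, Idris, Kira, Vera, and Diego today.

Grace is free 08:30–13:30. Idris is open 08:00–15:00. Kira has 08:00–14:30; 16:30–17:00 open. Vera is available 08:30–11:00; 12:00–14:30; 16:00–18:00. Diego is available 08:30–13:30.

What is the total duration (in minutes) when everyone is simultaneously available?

Grace ∩ Idris: 08:30-13:30.
Grace ∩ Idris ∩ Kira: 08:30-13:30.
Grace ∩ Idris ∩ Kira ∩ Vera: 08:30-11:00, 12:00-13:30.
Grace ∩ Idris ∩ Kira ∩ Vera ∩ Diego: 08:30-11:00, 12:00-13:30.
Summing the common windows: 150 + 90 = 240 minutes.

240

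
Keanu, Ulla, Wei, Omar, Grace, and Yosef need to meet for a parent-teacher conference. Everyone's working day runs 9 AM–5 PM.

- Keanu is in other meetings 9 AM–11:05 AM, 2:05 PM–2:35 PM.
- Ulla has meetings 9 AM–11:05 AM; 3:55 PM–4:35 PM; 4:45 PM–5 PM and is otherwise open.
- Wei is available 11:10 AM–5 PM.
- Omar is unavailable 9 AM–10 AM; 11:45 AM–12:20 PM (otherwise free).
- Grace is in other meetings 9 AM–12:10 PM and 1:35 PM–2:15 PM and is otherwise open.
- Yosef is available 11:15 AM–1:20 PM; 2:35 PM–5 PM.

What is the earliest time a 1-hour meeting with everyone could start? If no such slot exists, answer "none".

Keanu free: 11:05-14:05, 14:35-17:00 (invert busy blocks within the working day).
Ulla free: 11:05-15:55, 16:35-16:45 (invert busy blocks within the working day).
Wei free: 11:10-17:00.
Omar free: 10:00-11:45, 12:20-17:00 (invert busy blocks within the working day).
Grace free: 12:10-13:35, 14:15-17:00 (invert busy blocks within the working day).
Yosef free: 11:15-13:20, 14:35-17:00.
Keanu ∩ Ulla: 11:05-14:05, 14:35-15:55, 16:35-16:45.
Keanu ∩ Ulla ∩ Wei: 11:10-14:05, 14:35-15:55, 16:35-16:45.
Keanu ∩ Ulla ∩ Wei ∩ Omar: 11:10-11:45, 12:20-14:05, 14:35-15:55, 16:35-16:45.
Keanu ∩ Ulla ∩ Wei ∩ Omar ∩ Grace: 12:20-13:35, 14:35-15:55, 16:35-16:45.
Keanu ∩ Ulla ∩ Wei ∩ Omar ∩ Grace ∩ Yosef: 12:20-13:20, 14:35-15:55, 16:35-16:45.
The first common window of at least 60 minutes is 12:20-13:20, so the earliest start is 12:20.

12:20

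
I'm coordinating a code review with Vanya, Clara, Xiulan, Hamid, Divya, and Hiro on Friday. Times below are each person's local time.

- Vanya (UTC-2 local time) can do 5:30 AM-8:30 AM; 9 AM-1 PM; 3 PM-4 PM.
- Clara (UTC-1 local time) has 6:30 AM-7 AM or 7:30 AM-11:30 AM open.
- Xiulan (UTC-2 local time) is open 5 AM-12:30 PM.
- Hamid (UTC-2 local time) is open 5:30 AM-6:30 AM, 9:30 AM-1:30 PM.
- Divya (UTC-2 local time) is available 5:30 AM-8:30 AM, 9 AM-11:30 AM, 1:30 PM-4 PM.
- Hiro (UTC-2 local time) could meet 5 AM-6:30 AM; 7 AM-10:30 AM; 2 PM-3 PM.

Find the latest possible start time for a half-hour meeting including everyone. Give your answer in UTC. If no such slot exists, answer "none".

Vanya in UTC: 07:30-10:30, 11:00-15:00, 17:00-18:00 (add 2h to convert from UTC-2).
Clara in UTC: 07:30-08:00, 08:30-12:30 (add 1h to convert from UTC-1).
Xiulan in UTC: 07:00-14:30 (add 2h to convert from UTC-2).
Hamid in UTC: 07:30-08:30, 11:30-15:30 (add 2h to convert from UTC-2).
Divya in UTC: 07:30-10:30, 11:00-13:30, 15:30-18:00 (add 2h to convert from UTC-2).
Hiro in UTC: 07:00-08:30, 09:00-12:30, 16:00-17:00 (add 2h to convert from UTC-2).
Vanya ∩ Clara: 07:30-08:00, 08:30-10:30, 11:00-12:30.
Vanya ∩ Clara ∩ Xiulan: 07:30-08:00, 08:30-10:30, 11:00-12:30.
Vanya ∩ Clara ∩ Xiulan ∩ Hamid: 07:30-08:00, 11:30-12:30.
Vanya ∩ Clara ∩ Xiulan ∩ Hamid ∩ Divya: 07:30-08:00, 11:30-12:30.
Vanya ∩ Clara ∩ Xiulan ∩ Hamid ∩ Divya ∩ Hiro: 07:30-08:00, 11:30-12:30.
Those are the intersection windows.
The last common window of at least 30 minutes is 11:30-12:30; a 30-minute meeting can start as late as 12:00 and still end by 12:30.

12:00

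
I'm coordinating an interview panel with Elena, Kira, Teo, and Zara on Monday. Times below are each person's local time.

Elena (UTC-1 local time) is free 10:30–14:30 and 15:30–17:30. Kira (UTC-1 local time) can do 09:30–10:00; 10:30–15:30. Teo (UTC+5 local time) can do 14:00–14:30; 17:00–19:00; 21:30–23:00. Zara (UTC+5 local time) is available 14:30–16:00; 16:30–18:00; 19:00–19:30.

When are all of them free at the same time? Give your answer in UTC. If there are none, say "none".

12:00-13:00

Elena in UTC: 11:30-15:30, 16:30-18:30 (add 1h to convert from UTC-1).
Kira in UTC: 10:30-11:00, 11:30-16:30 (add 1h to convert from UTC-1).
Teo in UTC: 09:00-09:30, 12:00-14:00, 16:30-18:00 (subtract 5h to convert from UTC+5).
Zara in UTC: 09:30-11:00, 11:30-13:00, 14:00-14:30 (subtract 5h to convert from UTC+5).
Elena ∩ Kira: 11:30-15:30.
Elena ∩ Kira ∩ Teo: 12:00-14:00.
Elena ∩ Kira ∩ Teo ∩ Zara: 12:00-13:00.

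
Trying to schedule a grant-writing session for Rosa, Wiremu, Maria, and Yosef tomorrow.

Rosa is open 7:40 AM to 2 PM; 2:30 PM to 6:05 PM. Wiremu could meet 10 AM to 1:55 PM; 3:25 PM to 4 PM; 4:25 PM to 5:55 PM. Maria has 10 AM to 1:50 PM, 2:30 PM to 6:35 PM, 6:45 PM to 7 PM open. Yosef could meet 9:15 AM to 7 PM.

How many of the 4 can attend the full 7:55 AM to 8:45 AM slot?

1

Rosa can make the full 07:55-08:45 slot — that's 1.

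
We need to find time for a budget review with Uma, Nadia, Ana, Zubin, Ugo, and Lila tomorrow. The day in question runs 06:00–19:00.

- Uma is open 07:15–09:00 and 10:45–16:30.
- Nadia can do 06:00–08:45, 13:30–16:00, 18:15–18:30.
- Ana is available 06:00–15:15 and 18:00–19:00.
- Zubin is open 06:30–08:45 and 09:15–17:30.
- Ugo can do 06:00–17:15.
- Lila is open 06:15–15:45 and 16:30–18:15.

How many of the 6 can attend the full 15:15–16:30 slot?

Uma, Zubin, and Ugo can make the full 15:15-16:30 slot — that's 3.

3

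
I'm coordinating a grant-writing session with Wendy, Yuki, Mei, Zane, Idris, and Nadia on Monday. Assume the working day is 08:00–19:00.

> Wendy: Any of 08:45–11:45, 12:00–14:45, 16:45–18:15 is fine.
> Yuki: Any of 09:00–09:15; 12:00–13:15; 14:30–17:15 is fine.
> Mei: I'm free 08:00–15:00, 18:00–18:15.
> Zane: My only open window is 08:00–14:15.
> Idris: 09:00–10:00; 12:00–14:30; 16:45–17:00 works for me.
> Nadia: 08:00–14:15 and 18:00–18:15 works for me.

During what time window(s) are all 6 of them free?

09:00-09:15, 12:00-13:15

Wendy ∩ Yuki: 09:00-09:15, 12:00-13:15, 14:30-14:45, 16:45-17:15.
Wendy ∩ Yuki ∩ Mei: 09:00-09:15, 12:00-13:15, 14:30-14:45.
Wendy ∩ Yuki ∩ Mei ∩ Zane: 09:00-09:15, 12:00-13:15.
Wendy ∩ Yuki ∩ Mei ∩ Zane ∩ Idris: 09:00-09:15, 12:00-13:15.
Wendy ∩ Yuki ∩ Mei ∩ Zane ∩ Idris ∩ Nadia: 09:00-09:15, 12:00-13:15.
So the common availability across everyone is 09:00-09:15, 12:00-13:15.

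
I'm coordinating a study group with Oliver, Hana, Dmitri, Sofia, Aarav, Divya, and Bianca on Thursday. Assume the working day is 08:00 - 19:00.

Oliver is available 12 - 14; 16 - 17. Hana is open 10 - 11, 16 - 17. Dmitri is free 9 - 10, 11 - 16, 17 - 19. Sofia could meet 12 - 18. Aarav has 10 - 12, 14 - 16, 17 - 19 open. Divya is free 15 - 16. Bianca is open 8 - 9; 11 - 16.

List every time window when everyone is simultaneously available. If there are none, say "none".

none

Oliver ∩ Hana: 16:00-17:00.
Oliver ∩ Hana ∩ Dmitri: ∅.
Oliver ∩ Hana ∩ Dmitri ∩ Sofia: ∅.
Oliver ∩ Hana ∩ Dmitri ∩ Sofia ∩ Aarav: ∅.
Oliver ∩ Hana ∩ Dmitri ∩ Sofia ∩ Aarav ∩ Divya: ∅.
Oliver ∩ Hana ∩ Dmitri ∩ Sofia ∩ Aarav ∩ Divya ∩ Bianca: ∅.
There is no time when everyone is free.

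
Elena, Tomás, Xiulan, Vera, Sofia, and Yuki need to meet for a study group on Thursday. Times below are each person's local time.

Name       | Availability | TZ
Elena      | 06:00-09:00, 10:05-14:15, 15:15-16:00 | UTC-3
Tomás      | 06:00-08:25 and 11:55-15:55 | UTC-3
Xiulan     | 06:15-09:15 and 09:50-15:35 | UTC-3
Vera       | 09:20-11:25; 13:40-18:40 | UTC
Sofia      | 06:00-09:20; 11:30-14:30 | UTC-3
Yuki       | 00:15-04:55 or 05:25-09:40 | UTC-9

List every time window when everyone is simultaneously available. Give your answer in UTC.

09:20-11:25, 14:55-17:15

Elena in UTC: 09:00-12:00, 13:05-17:15, 18:15-19:00 (add 3h to convert from UTC-3).
Tomás in UTC: 09:00-11:25, 14:55-18:55 (add 3h to convert from UTC-3).
Xiulan in UTC: 09:15-12:15, 12:50-18:35 (add 3h to convert from UTC-3).
Vera in UTC: 09:20-11:25, 13:40-18:40.
Sofia in UTC: 09:00-12:20, 14:30-17:30 (add 3h to convert from UTC-3).
Yuki in UTC: 09:15-13:55, 14:25-18:40 (add 9h to convert from UTC-9).
Elena ∩ Tomás: 09:00-11:25, 14:55-17:15, 18:15-18:55.
Elena ∩ Tomás ∩ Xiulan: 09:15-11:25, 14:55-17:15, 18:15-18:35.
Elena ∩ Tomás ∩ Xiulan ∩ Vera: 09:20-11:25, 14:55-17:15, 18:15-18:35.
Elena ∩ Tomás ∩ Xiulan ∩ Vera ∩ Sofia: 09:20-11:25, 14:55-17:15.
Elena ∩ Tomás ∩ Xiulan ∩ Vera ∩ Sofia ∩ Yuki: 09:20-11:25, 14:55-17:15.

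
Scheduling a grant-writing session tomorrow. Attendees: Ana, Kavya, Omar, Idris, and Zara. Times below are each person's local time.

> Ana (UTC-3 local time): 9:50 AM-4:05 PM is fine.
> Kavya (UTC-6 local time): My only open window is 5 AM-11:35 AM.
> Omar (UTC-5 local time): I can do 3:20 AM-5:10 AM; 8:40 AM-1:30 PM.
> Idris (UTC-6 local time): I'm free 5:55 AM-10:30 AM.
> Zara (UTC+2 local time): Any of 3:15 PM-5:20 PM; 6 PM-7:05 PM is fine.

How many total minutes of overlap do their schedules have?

Ana in UTC: 12:50-19:05 (add 3h to convert from UTC-3).
Kavya in UTC: 11:00-17:35 (add 6h to convert from UTC-6).
Omar in UTC: 08:20-10:10, 13:40-18:30 (add 5h to convert from UTC-5).
Idris in UTC: 11:55-16:30 (add 6h to convert from UTC-6).
Zara in UTC: 13:15-15:20, 16:00-17:05 (subtract 2h to convert from UTC+2).
Ana ∩ Kavya: 12:50-17:35.
Ana ∩ Kavya ∩ Omar: 13:40-17:35.
Ana ∩ Kavya ∩ Omar ∩ Idris: 13:40-16:30.
Ana ∩ Kavya ∩ Omar ∩ Idris ∩ Zara: 13:40-15:20, 16:00-16:30.
Those are the intersection windows.
Summing the common windows: 100 + 30 = 130 minutes.

130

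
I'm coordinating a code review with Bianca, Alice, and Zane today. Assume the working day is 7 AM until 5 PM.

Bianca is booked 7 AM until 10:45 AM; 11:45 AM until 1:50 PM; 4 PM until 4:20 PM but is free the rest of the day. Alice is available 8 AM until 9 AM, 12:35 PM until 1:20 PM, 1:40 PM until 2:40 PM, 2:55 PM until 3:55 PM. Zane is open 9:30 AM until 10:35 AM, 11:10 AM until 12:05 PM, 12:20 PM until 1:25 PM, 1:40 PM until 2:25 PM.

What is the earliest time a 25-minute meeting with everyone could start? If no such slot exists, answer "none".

Bianca free: 10:45-11:45, 13:50-16:00, 16:20-17:00 (invert busy blocks within the working day).
Alice free: 08:00-09:00, 12:35-13:20, 13:40-14:40, 14:55-15:55.
Zane free: 09:30-10:35, 11:10-12:05, 12:20-13:25, 13:40-14:25.
Bianca ∩ Alice: 13:50-14:40, 14:55-15:55.
Bianca ∩ Alice ∩ Zane: 13:50-14:25.
The first common window of at least 25 minutes is 13:50-14:25, so the earliest start is 13:50.

13:50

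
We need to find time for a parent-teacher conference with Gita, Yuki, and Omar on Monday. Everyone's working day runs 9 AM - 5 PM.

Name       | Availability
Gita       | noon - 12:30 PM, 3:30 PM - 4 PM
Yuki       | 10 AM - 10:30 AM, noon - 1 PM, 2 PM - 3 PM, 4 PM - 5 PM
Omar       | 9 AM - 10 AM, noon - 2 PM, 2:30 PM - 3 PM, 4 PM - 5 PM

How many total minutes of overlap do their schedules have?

30

Gita ∩ Yuki: 12:00-12:30.
Gita ∩ Yuki ∩ Omar: 12:00-12:30.
That's a single block of 30 minutes.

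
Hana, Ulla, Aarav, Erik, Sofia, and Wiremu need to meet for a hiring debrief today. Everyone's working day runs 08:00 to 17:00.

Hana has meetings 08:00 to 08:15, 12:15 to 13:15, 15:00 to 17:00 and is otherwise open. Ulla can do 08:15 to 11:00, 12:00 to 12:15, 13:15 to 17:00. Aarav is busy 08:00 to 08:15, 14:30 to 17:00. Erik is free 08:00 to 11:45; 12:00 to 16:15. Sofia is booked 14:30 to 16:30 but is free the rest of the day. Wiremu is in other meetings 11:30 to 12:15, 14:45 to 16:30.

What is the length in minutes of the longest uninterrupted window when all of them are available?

165

Hana free: 08:15-12:15, 13:15-15:00 (invert busy blocks within the working day).
Ulla free: 08:15-11:00, 12:00-12:15, 13:15-17:00.
Aarav free: 08:15-14:30 (invert busy blocks within the working day).
Erik free: 08:00-11:45, 12:00-16:15.
Sofia free: 08:00-14:30, 16:30-17:00 (invert busy blocks within the working day).
Wiremu free: 08:00-11:30, 12:15-14:45, 16:30-17:00 (invert busy blocks within the working day).
Hana ∩ Ulla: 08:15-11:00, 12:00-12:15, 13:15-15:00.
Hana ∩ Ulla ∩ Aarav: 08:15-11:00, 12:00-12:15, 13:15-14:30.
Hana ∩ Ulla ∩ Aarav ∩ Erik: 08:15-11:00, 12:00-12:15, 13:15-14:30.
Hana ∩ Ulla ∩ Aarav ∩ Erik ∩ Sofia: 08:15-11:00, 12:00-12:15, 13:15-14:30.
Hana ∩ Ulla ∩ Aarav ∩ Erik ∩ Sofia ∩ Wiremu: 08:15-11:00, 13:15-14:30.
Those are the intersection windows.
The longest is 08:15-11:00 at 165 minutes.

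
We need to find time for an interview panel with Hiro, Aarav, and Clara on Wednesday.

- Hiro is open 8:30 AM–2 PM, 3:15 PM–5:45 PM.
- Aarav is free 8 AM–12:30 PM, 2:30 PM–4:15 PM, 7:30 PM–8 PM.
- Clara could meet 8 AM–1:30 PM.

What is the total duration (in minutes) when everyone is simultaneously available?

240

Hiro ∩ Aarav: 08:30-12:30, 15:15-16:15.
Hiro ∩ Aarav ∩ Clara: 08:30-12:30.
That's a single block of 240 minutes.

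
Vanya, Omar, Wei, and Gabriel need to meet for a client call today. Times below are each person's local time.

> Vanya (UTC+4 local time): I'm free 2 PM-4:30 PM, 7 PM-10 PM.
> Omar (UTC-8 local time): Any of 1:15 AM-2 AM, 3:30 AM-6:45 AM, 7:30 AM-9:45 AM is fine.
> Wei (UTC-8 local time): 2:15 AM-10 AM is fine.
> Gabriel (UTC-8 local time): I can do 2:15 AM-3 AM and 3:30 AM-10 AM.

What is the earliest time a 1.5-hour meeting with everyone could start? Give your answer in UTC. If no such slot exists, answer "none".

15:30

Vanya in UTC: 10:00-12:30, 15:00-18:00 (subtract 4h to convert from UTC+4).
Omar in UTC: 09:15-10:00, 11:30-14:45, 15:30-17:45 (add 8h to convert from UTC-8).
Wei in UTC: 10:15-18:00 (add 8h to convert from UTC-8).
Gabriel in UTC: 10:15-11:00, 11:30-18:00 (add 8h to convert from UTC-8).
Vanya ∩ Omar: 11:30-12:30, 15:30-17:45.
Vanya ∩ Omar ∩ Wei: 11:30-12:30, 15:30-17:45.
Vanya ∩ Omar ∩ Wei ∩ Gabriel: 11:30-12:30, 15:30-17:45.
The first common window of at least 90 minutes is 15:30-17:45, so the earliest start is 15:30.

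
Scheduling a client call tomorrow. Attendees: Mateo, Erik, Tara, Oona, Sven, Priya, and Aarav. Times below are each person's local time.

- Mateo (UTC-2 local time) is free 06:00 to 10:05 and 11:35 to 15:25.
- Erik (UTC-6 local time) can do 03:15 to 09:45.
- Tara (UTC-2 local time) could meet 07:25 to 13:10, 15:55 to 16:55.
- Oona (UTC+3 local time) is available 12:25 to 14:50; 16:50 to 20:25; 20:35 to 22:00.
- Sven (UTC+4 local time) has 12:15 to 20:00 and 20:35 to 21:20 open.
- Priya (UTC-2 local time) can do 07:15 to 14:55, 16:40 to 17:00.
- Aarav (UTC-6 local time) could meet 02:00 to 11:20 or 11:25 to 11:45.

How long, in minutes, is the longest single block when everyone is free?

Mateo in UTC: 08:00-12:05, 13:35-17:25 (add 2h to convert from UTC-2).
Erik in UTC: 09:15-15:45 (add 6h to convert from UTC-6).
Tara in UTC: 09:25-15:10, 17:55-18:55 (add 2h to convert from UTC-2).
Oona in UTC: 09:25-11:50, 13:50-17:25, 17:35-19:00 (subtract 3h to convert from UTC+3).
Sven in UTC: 08:15-16:00, 16:35-17:20 (subtract 4h to convert from UTC+4).
Priya in UTC: 09:15-16:55, 18:40-19:00 (add 2h to convert from UTC-2).
Aarav in UTC: 08:00-17:20, 17:25-17:45 (add 6h to convert from UTC-6).
Mateo ∩ Erik: 09:15-12:05, 13:35-15:45.
Mateo ∩ Erik ∩ Tara: 09:25-12:05, 13:35-15:10.
Mateo ∩ Erik ∩ Tara ∩ Oona: 09:25-11:50, 13:50-15:10.
Mateo ∩ Erik ∩ Tara ∩ Oona ∩ Sven: 09:25-11:50, 13:50-15:10.
Mateo ∩ Erik ∩ Tara ∩ Oona ∩ Sven ∩ Priya: 09:25-11:50, 13:50-15:10.
Mateo ∩ Erik ∩ Tara ∩ Oona ∩ Sven ∩ Priya ∩ Aarav: 09:25-11:50, 13:50-15:10.
The longest is 09:25-11:50 at 145 minutes.

145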